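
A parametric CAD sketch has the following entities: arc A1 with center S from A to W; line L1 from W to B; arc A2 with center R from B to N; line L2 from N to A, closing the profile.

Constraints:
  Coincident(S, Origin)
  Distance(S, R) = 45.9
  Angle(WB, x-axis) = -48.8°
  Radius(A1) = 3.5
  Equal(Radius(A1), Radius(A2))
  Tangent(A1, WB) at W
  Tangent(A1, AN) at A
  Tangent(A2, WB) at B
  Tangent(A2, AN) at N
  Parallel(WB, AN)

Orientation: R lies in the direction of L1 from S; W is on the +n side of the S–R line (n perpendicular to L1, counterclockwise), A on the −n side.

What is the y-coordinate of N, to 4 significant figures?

-36.84

Tangency of A1 to both parallel lines with radius 3.5 puts W and A at S ± 3.5·n: W = (2.633, 2.305), A = (-2.633, -2.305). Equal radii place B and N the same way about R: B = R + 3.5·n = (32.87, -32.23), N = R − 3.5·n = (27.60, -36.84). So N.y = -36.84.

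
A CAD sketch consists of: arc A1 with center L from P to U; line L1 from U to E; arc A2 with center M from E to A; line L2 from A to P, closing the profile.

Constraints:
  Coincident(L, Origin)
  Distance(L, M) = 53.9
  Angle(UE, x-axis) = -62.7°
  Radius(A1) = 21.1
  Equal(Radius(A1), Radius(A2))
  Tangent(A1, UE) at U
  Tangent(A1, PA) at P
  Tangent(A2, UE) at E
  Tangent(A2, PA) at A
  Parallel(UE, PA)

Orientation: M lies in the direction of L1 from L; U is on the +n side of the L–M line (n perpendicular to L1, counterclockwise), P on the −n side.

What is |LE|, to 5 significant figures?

57.883

The slot axis is L1's direction at -62.7°, so u = (cos -62.7°, sin -62.7°) = (0.45865, -0.88862) and n = (−sin -62.7°, cos -62.7°) = (0.88862, 0.45865). L is at the origin and M lies 53.9 along u from L, so M = 53.9·u = (24.721, -47.896). Tangency of A1 to both parallel lines with radius 21.1 puts U and P at L ± 21.1·n: U = (18.750, 9.6775), P = (-18.750, -9.6775). Equal radii place E and A the same way about M: E = M + 21.1·n = (43.471, -38.219), A = M − 21.1·n = (5.9714, -57.574). Then |LE| = |E − L| = 57.883.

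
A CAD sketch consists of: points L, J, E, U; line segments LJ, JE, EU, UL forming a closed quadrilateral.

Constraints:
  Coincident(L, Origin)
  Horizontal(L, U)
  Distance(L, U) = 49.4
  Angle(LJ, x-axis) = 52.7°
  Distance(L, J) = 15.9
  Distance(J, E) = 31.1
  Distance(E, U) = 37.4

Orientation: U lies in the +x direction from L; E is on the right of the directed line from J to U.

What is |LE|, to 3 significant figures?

24.2

Checks: |JE| = 31.10 ✓; |EU| = 37.40 ✓.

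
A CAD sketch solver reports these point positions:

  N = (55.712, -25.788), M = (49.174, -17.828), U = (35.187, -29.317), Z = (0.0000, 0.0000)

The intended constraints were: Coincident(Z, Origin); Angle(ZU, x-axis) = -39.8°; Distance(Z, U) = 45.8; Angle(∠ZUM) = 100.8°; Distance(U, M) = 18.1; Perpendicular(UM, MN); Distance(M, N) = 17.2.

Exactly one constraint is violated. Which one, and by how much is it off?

Distance(M, N) = 17.2 — off by 6.90.

Z = (0.00, 0.00) ✓; ZU at -39.80° ✓; |ZU| = 45.80 ✓; ∠ZUM = 100.8° ✓; |UM| = 18.10 ✓; ∠(UM, MN) = 90.00° ✓; |MN| = 10.30 ✗.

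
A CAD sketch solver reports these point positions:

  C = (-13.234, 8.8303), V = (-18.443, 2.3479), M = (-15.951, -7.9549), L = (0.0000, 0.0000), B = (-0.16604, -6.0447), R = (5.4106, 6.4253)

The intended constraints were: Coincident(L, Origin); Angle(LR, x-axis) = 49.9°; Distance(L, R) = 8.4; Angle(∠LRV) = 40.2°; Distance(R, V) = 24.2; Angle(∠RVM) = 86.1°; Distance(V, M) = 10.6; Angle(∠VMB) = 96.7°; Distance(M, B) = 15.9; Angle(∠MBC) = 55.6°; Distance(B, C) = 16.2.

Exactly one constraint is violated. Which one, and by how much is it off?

Distance(B, C) = 16.2 — off by 3.60.

L = (0.00, 0.00) ✓; LR at 49.90° ✓; |LR| = 8.400 ✓; ∠LRV = 40.20° ✓; |RV| = 24.20 ✓; ∠RVM = 86.10° ✓; |VM| = 10.60 ✓; ∠VMB = 96.70° ✓; |MB| = 15.90 ✓; ∠MBC = 55.60° ✓; |BC| = 19.80 ✗.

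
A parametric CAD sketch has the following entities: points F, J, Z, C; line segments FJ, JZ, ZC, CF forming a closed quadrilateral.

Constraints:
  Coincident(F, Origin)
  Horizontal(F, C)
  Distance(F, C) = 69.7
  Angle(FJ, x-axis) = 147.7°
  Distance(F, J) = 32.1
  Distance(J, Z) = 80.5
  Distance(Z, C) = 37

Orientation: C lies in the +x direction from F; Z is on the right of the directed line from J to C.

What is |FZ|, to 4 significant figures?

48.41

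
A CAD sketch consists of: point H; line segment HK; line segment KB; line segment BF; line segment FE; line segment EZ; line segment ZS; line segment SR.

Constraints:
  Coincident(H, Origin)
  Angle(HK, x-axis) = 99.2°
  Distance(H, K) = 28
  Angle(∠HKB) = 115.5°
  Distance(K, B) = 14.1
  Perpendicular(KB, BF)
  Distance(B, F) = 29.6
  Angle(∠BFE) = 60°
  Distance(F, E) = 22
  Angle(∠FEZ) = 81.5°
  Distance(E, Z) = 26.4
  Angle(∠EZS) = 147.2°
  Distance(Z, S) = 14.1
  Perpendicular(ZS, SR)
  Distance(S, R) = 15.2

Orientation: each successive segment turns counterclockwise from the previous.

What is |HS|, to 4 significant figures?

48.74

H is at the origin; HK runs at 99.2° with length 28.0, so K = (-4.477, 27.64). ∠HKB = 115.5° gives KB at 163.7° from the x-axis; with |KB| = 14.1, B = (-18.01, 31.60). The perpendicularity gives BF at right angles to KB, so BF runs at -106.3°; with |BF| = 29.6, F = (-26.32, 3.187). ∠BFE = 60.0° gives FE at 13.70° from the x-axis; with |FE| = 22.0, E = (-4.944, 8.397). ∠FEZ = 81.5° gives EZ at 112.2° from the x-axis; with |EZ| = 26.4, Z = (-14.92, 32.84). ∠EZS = 147.2° gives ZS at 145.0° from the x-axis; with |ZS| = 14.1, S = (-26.47, 40.93). Then |HS| = |S − H| = 48.74.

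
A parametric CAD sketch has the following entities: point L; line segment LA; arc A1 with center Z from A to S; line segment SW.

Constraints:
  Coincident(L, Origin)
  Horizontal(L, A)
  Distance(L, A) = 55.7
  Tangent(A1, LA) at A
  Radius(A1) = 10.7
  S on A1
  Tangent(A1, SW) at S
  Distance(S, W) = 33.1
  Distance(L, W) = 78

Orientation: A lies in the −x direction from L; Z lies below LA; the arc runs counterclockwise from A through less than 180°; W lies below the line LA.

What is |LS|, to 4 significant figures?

67.35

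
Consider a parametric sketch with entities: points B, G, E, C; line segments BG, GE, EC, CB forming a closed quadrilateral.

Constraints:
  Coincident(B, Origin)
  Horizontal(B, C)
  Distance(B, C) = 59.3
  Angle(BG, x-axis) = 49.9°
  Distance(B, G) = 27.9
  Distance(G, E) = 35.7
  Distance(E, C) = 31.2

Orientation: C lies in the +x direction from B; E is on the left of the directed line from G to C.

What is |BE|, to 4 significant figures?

60.68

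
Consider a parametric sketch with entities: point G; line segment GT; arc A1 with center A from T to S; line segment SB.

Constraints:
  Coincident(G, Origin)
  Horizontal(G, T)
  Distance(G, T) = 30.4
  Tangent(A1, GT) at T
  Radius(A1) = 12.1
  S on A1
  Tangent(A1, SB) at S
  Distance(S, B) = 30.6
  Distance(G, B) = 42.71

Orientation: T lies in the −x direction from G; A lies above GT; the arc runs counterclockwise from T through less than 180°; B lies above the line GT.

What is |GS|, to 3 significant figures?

21.1

G is at the origin; GT is horizontal with |GT| = 30.4 and T on the −x side, so T = (-30.4, 0.00). Tangency of A1 to GT means the radius AT is perpendicular to GT, so A = T + (0, 12.1) = (-30.4, 12.1). Since AS ⟂ SB (tangency), |AB| = √(12.1² + 30.6²) = 32.9 regardless of where S sits on A1. So B lies on both circle(G, 42.71) and circle(A, 32.9); the above-GT intersection is B = (-13.7, 40.5). S is the foot of the tangent from B: S = (-18.4, 10.2).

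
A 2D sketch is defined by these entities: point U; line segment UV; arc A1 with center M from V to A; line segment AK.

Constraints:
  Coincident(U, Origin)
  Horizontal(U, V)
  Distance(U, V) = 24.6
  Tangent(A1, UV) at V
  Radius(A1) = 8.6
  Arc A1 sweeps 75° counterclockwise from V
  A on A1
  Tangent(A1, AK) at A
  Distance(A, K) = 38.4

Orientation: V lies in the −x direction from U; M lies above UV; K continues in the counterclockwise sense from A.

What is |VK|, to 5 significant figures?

47.140

U is at the origin; UV is horizontal with |UV| = 24.6 and V on the −x side, so V = (-24.600, 0.0000). The tangent condition forces MV to be normal to UV, so M = V + (0, 8.6) = (-24.600, 8.6000). On A1, V sits at bearing -90° from M; a 75° counterclockwise sweep puts A at bearing -15°, so A = M + 8.6·(cos -15°, sin -15°) = (-16.293, 6.3742). A1 meets AK tangentially, so MA is at right angles to AK, so AK runs along (−sin -15°, cos -15°); with |AK| = 38.4, K = (-6.3544, 43.466). Then |VK| = |K − V| = 47.140.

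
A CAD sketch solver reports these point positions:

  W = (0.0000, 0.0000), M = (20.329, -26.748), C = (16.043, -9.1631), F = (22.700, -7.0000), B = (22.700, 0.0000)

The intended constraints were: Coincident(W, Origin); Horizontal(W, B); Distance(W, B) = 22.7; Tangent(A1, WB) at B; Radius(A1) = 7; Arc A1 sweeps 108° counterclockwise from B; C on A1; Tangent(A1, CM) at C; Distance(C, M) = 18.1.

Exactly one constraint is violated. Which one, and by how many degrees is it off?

Tangent(A1, CM) at C — off by 4.30°.

W = (0.00, 0.00) ✓; W.y = 0.00, B.y = 0.00 ✓; |WB| = 22.70 ✓; ∠(FB, BW) = 90.00° ✓; |FB| = 7.000 ✓; bearing(F→C) − bearing(F→B) = 108.0° ✓; |FC| = 7.000 ✓; ∠(FC, CM) = 94.30° ✗; |CM| = 18.10 ✓.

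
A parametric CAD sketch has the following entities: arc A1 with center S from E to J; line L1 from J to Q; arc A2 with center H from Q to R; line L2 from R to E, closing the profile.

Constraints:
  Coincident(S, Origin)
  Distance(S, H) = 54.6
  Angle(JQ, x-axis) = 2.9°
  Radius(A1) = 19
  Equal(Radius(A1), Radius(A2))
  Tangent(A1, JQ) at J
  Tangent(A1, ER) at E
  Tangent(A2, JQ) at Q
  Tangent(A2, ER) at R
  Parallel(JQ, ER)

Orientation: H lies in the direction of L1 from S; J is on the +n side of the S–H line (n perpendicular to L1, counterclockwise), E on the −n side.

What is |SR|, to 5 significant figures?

57.811

The slot axis is L1's direction at 2.9°, so u = (cos 2.9°, sin 2.9°) = (0.99872, 0.050593) and n = (−sin 2.9°, cos 2.9°) = (-0.050593, 0.99872). S is at the origin and H lies 54.6 along u from S, so H = 54.6·u = (54.530, 2.7624). Tangency of A1 to both parallel lines with radius 19.0 puts J and E at S ± 19.0·n: J = (-0.96127, 18.976), E = (0.96127, -18.976). Equal radii place Q and R the same way about H: Q = H + 19.0·n = (53.569, 21.738), R = H − 19.0·n = (55.491, -16.213). Then |SR| = |R − S| = 57.811.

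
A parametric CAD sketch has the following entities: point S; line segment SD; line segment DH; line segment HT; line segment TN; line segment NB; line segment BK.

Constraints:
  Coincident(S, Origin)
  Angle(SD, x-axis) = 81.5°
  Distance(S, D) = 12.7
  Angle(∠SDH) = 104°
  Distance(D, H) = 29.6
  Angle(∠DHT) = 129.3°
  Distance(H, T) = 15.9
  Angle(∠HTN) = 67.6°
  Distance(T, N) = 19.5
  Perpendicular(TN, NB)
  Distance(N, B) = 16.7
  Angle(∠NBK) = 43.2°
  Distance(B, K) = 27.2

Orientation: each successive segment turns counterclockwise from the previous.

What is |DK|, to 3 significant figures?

42.7

S is at the origin; SD runs at 81.5° with length 12.7, so D = (1.88, 12.6). ∠SDH = 104.0° gives DH at 158° from the x-axis; with |DH| = 29.6, H = (-25.5, 23.9). ∠DHT = 129.3° gives HT at -152° from the x-axis; with |HT| = 15.9, T = (-39.5, 16.4). ∠HTN = 67.6° gives TN at -39.4° from the x-axis; with |TN| = 19.5, N = (-24.4, 4.00). TN ⟂ NB, so NB runs at 50.6°; with |NB| = 16.7, B = (-13.8, 16.9). ∠NBK = 43.2° gives BK at -173° from the x-axis; with |BK| = 27.2, K = (-40.8, 13.4). Then |DK| = |K − D| = 42.7.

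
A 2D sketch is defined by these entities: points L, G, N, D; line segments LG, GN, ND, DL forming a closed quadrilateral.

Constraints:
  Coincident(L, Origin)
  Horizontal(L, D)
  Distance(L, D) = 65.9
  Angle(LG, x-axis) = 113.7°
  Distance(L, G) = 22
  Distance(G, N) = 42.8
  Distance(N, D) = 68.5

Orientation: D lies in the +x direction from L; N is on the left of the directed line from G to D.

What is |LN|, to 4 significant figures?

55.24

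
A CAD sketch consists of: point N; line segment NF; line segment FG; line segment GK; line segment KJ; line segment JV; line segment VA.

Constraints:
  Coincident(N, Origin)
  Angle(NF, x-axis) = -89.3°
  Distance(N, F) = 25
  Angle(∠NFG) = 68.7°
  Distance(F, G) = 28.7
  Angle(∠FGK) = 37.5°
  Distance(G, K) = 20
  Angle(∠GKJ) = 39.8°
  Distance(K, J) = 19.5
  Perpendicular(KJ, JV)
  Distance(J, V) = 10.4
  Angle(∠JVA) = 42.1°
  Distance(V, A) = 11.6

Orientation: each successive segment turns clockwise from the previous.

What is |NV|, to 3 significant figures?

33.3

N is at the origin; NF runs at -89.3° with length 25.0, so F = (0.305, -25.0). ∠NFG = 68.7° gives FG at 159° from the x-axis; with |FG| = 28.7, G = (-26.6, -14.9). ∠FGK = 37.5° gives GK at 16.9° from the x-axis; with |GK| = 20.0, K = (-7.42, -9.09). ∠GKJ = 39.8° gives KJ at -123° from the x-axis; with |KJ| = 19.5, J = (-18.1, -25.4). The perpendicularity gives JV at right angles to KJ, so JV runs at 147°; with |JV| = 10.4, V = (-26.8, -19.7). Then |NV| = |V − N| = 33.3.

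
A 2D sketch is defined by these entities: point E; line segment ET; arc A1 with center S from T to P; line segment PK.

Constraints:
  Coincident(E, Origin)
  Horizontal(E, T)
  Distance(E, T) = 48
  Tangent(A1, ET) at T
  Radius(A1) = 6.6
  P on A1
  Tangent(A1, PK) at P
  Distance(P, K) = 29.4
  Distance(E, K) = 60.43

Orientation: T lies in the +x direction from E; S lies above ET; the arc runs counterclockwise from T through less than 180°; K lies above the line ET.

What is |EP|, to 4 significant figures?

55.03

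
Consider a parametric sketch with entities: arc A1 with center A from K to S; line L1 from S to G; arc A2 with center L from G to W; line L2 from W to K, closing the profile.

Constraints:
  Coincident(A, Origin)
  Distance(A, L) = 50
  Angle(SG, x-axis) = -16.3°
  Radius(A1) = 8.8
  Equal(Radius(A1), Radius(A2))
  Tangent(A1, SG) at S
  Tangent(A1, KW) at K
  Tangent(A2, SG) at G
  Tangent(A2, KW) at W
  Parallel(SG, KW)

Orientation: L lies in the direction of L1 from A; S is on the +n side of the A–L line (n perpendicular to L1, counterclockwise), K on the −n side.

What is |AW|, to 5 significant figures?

50.768

The slot axis is L1's direction at -16.3°, so u = (cos -16.3°, sin -16.3°) = (0.95981, -0.28067) and n = (−sin -16.3°, cos -16.3°) = (0.28067, 0.95981). A is at the origin and L lies 50.0 along u from A, so L = 50.0·u = (47.990, -14.033). Tangency of A1 to both parallel lines with radius 8.8 puts S and K at A ± 8.8·n: S = (2.4699, 8.4463), K = (-2.4699, -8.4463). Equal radii place G and W the same way about L: G = L + 8.8·n = (50.460, -5.5870), W = L − 8.8·n = (45.520, -22.480). Then |AW| = |W − A| = 50.768.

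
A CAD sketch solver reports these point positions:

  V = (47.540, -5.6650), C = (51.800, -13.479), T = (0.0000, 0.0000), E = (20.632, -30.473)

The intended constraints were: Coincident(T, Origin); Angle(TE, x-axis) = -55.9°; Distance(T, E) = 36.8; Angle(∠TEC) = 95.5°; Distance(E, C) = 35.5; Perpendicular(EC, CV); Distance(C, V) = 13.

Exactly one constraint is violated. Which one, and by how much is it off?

Distance(C, V) = 13 — off by 4.10.

T = (0.00, 0.00) ✓; TE at -55.90° ✓; |TE| = 36.80 ✓; ∠TEC = 95.50° ✓; |EC| = 35.50 ✓; ∠(EC, CV) = 90.00° ✓; |CV| = 8.900 ✗.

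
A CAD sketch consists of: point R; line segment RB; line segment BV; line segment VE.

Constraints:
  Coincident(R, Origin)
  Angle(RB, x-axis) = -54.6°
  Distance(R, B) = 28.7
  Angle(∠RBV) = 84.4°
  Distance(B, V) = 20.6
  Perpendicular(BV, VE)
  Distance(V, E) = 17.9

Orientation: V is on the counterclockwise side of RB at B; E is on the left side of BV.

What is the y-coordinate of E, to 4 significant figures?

3.630

R is at the origin; RB runs at -54.6° with length 28.7, so B = 28.7·(cos -54.6°, sin -54.6°) = (16.63, -23.39). ∠RBV = 84.4°, so BV runs at -54.6° + (180° − 84.4°) = 41.00° from the x-axis; with |BV| = 20.6, V = B + 20.6·(cos 41.00°, sin 41.00°) = (32.17, -9.879). BV ⟂ VE; with |VE| = 17.9 on the left of BV, E = V + 17.9·(-0.6561, 0.7547) = (20.43, 3.630). So E.y = 3.630.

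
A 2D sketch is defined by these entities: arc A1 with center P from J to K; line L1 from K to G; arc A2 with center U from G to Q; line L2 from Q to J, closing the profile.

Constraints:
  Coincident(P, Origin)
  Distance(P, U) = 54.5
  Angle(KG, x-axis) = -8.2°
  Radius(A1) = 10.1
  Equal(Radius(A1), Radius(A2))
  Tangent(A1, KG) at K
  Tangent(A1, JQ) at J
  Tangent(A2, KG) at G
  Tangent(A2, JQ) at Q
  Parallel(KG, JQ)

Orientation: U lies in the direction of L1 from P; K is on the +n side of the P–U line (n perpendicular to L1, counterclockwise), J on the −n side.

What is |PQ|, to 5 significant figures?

55.428

The slot axis is L1's direction at -8.2°, so u = (cos -8.2°, sin -8.2°) = (0.98978, -0.14263) and n = (−sin -8.2°, cos -8.2°) = (0.14263, 0.98978). P is at the origin and U lies 54.5 along u from P, so U = 54.5·u = (53.943, -7.7733). Tangency of A1 to both parallel lines with radius 10.1 puts K and J at P ± 10.1·n: K = (1.4406, 9.9967), J = (-1.4406, -9.9967). Equal radii place G and Q the same way about U: G = U + 10.1·n = (55.383, 2.2235), Q = U − 10.1·n = (52.502, -17.770). Then |PQ| = |Q − P| = 55.428.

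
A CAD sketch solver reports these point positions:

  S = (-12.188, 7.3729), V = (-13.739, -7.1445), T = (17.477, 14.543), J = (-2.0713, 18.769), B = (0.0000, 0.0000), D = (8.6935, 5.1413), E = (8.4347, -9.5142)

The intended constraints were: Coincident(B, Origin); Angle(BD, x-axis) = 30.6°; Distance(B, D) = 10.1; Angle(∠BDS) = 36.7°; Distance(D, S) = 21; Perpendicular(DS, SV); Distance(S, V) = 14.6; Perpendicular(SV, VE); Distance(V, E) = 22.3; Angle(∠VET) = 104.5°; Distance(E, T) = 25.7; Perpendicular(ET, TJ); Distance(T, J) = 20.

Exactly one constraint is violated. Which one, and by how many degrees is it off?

Perpendicular(ET, TJ) — off by 8.40°.

B = (0.00, 0.00) ✓; BD at 30.60° ✓; |BD| = 10.10 ✓; ∠BDS = 36.70° ✓; |DS| = 21.00 ✓; ∠(DS, SV) = 90.00° ✓; |SV| = 14.60 ✓; ∠(SV, VE) = 90.00° ✓; |VE| = 22.30 ✓; ∠VET = 104.5° ✓; |ET| = 25.70 ✓; ∠(ET, TJ) = 98.40° ✗; |TJ| = 20.00 ✓.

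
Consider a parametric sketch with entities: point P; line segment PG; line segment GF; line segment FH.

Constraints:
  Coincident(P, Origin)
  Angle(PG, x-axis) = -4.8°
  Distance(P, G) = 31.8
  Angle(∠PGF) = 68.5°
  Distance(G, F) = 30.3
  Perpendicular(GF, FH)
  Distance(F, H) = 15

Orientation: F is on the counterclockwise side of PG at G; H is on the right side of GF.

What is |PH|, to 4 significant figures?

48.33

∠PGF = 68.5°, so GF runs at -4.8° + (180° − 68.5°) = 106.7° from the x-axis; with |GF| = 30.3, F = G + 30.3·(cos 106.7°, sin 106.7°) = (22.98, 26.36). The perpendicularity gives FH at right angles to GF; with |FH| = 15.0 on the right of GF, H = F + 15.0·(0.9578, 0.2874) = (37.35, 30.67). Then |PH| = |H − P| = 48.33.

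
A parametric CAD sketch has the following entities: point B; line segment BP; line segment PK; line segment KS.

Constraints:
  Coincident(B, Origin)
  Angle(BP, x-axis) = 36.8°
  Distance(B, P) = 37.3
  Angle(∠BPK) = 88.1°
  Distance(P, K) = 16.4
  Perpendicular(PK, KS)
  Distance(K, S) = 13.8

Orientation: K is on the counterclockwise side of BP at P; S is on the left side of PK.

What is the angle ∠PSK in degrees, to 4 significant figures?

49.92°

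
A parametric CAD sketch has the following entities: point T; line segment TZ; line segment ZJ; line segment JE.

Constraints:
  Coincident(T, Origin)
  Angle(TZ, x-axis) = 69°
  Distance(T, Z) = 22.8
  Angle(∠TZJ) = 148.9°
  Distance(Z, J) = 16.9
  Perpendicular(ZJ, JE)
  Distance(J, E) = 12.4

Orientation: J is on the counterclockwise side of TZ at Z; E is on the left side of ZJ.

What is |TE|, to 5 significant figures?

36.428

T is at the origin; TZ runs at 69.0° with length 22.8, so Z = 22.8·(cos 69.0°, sin 69.0°) = (8.1708, 21.286). ∠TZJ = 148.9°, so ZJ runs at 69.0° + (180° − 148.9°) = 100.10° from the x-axis; with |ZJ| = 16.9, J = Z + 16.9·(cos 100.10°, sin 100.10°) = (5.2071, 37.924). ZJ is perpendicular to JE; with |JE| = 12.4 on the left of ZJ, E = J + 12.4·(-0.98450, -0.17537) = (-7.0007, 35.749). Then |TE| = |E − T| = 36.428.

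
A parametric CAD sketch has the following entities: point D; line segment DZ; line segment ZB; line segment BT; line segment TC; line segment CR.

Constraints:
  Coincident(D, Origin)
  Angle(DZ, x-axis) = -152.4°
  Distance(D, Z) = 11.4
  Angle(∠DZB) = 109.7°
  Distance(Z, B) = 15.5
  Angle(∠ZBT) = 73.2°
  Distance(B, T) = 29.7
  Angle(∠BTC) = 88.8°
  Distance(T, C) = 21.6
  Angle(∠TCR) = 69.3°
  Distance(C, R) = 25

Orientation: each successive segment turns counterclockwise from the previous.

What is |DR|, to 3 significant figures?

10.3

D is at the origin; DZ runs at -152.4° with length 11.4, so Z = (-10.1, -5.28). ∠DZB = 109.7° gives ZB at -82.1° from the x-axis; with |ZB| = 15.5, B = (-7.97, -20.6). ∠ZBT = 73.2° gives BT at 24.7° from the x-axis; with |BT| = 29.7, T = (19.0, -8.22). ∠BTC = 88.8° gives TC at 116° from the x-axis; with |TC| = 21.6, C = (9.58, 11.2). ∠TCR = 69.3° gives CR at -133° from the x-axis; with |CR| = 25.0, R = (-7.60, -6.96). Then |DR| = |R − D| = 10.3.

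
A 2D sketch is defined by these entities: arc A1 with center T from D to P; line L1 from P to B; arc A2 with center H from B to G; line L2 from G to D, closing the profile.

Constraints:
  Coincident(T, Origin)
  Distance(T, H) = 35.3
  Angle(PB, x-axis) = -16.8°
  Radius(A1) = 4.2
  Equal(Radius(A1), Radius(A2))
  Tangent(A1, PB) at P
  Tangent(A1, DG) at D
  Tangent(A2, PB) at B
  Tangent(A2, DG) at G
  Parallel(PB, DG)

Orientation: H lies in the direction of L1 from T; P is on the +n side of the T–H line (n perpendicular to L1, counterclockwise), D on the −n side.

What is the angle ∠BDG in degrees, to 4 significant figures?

13.39°

The slot axis is L1's direction at -16.8°, so u = (cos -16.8°, sin -16.8°) = (0.9573, -0.2890) and n = (−sin -16.8°, cos -16.8°) = (0.2890, 0.9573). T is at the origin and H lies 35.3 along u from T, so H = 35.3·u = (33.79, -10.20). Tangency of A1 to both parallel lines with radius 4.2 puts P and D at T ± 4.2·n: P = (1.214, 4.021), D = (-1.214, -4.021). Equal radii place B and G the same way about H: B = H + 4.2·n = (35.01, -6.182), G = H − 4.2·n = (32.58, -14.22). Then cos ∠BDG = DB·DG / (|DB||DG|), giving 13.39°.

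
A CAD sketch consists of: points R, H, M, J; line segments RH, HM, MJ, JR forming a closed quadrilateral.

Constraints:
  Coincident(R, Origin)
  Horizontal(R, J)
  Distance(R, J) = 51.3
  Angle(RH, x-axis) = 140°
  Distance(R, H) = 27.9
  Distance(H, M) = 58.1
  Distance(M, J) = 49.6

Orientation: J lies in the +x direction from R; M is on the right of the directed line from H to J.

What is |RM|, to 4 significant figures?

32.05

Checks: |HM| = 58.10 ✓; |MJ| = 49.60 ✓.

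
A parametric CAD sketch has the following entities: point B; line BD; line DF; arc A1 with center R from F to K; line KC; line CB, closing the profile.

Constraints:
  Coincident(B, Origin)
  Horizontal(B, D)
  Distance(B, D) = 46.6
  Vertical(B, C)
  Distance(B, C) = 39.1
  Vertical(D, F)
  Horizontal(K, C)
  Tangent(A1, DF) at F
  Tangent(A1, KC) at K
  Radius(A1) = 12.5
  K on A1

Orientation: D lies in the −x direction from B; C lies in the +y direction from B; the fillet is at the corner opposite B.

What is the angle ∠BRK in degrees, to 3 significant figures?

128°

B is at the origin; B and D share the same y with |BD| = 46.6 and D on the −x side, so D = (-46.6, 0.00). BC is vertical with |BC| = 39.1 and C on the +y side, so C = (0.00, 39.1). The virtual corner opposite B is at (-46.6, 39.1). The tangent condition forces RF to be normal to DF and tangency of A1 to KC means the radius RK is perpendicular to KC, with radius 12.5, so the center R sits 12.5 in from both sides at R = (-34.1, 26.6). That places the tangent points at F = (-46.6, 26.6) on DF and K = (-34.1, 39.1) on KC. Then cos ∠BRK = RB·RK / (|RB||RK|), giving 128°.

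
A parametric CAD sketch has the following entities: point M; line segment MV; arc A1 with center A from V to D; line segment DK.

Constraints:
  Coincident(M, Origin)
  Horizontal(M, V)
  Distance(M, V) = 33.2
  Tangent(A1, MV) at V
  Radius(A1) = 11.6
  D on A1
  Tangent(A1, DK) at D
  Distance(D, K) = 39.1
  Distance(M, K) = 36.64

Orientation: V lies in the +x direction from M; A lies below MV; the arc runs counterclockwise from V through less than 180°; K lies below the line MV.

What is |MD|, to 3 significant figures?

24.3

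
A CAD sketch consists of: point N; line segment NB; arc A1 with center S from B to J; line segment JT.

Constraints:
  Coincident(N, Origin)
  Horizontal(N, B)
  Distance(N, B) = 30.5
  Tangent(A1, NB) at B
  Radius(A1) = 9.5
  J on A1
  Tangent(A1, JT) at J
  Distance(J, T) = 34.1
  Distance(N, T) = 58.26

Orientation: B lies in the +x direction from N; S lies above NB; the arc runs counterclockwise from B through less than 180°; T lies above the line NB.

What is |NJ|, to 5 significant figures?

41.223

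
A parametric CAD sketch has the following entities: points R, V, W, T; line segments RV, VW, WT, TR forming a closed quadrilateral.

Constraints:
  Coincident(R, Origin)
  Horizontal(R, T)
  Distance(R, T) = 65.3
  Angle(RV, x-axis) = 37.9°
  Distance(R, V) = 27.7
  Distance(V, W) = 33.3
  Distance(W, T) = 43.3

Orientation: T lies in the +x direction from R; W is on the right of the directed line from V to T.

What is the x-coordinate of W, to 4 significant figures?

25.11

R is at the origin; RT is horizontal with |RT| = 65.3 and T in +x, so T = (65.3, 0). RV runs at 37.9° with |RV| = 27.7, so V = (21.86, 17.02). W is determined by |VW| = 33.3 and |WT| = 43.3 together: it lies at the intersection of circle(V, 33.3) and circle(T, 43.3). With |VT| = 46.66, the foot of the radical line on VT is 15.12 from V and the perpendicular offset is √(33.3² − 15.12²) = 29.67. Taking the right-of-VT solution: W = (25.11, -16.12).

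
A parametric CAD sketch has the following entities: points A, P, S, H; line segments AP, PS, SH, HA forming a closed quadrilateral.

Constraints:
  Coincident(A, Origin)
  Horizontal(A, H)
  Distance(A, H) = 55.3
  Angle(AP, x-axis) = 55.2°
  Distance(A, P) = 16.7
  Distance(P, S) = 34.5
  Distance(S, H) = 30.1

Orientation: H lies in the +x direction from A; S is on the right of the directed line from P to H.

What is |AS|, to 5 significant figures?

32.574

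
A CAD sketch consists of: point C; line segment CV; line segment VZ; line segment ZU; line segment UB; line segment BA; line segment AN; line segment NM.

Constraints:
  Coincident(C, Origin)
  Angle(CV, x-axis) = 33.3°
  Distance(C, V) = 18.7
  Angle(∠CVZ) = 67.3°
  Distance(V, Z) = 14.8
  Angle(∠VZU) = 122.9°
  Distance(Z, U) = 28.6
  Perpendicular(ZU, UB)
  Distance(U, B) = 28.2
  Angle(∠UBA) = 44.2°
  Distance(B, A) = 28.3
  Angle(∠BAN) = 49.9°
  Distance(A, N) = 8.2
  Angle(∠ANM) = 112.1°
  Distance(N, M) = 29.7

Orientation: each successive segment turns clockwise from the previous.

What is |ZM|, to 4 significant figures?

45.43

C is at the origin; CV runs at 33.3° with length 18.7, so V = (15.63, 10.27). ∠CVZ = 67.3° gives VZ at -79.40° from the x-axis; with |VZ| = 14.8, Z = (18.35, -4.281). ∠VZU = 122.9° gives ZU at -136.5° from the x-axis; with |ZU| = 28.6, U = (-2.394, -23.97). ZU ⟂ UB, so UB runs at 133.5°; with |UB| = 28.2, B = (-21.81, -3.512). ∠UBA = 44.2° gives BA at -2.300° from the x-axis; with |BA| = 28.3, A = (6.472, -4.648). ∠BAN = 49.9° gives AN at -132.4° from the x-axis; with |AN| = 8.2, N = (0.9427, -10.70). ∠ANM = 112.1° gives NM at 159.7° from the x-axis; with |NM| = 29.7, M = (-26.91, -0.3992). Then |ZM| = |M − Z| = 45.43.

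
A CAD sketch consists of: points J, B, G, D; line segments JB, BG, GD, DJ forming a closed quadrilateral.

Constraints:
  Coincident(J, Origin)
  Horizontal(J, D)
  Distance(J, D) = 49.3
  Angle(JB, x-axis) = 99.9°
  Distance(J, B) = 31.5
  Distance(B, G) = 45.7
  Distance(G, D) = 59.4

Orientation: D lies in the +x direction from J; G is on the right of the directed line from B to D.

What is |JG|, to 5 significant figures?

16.768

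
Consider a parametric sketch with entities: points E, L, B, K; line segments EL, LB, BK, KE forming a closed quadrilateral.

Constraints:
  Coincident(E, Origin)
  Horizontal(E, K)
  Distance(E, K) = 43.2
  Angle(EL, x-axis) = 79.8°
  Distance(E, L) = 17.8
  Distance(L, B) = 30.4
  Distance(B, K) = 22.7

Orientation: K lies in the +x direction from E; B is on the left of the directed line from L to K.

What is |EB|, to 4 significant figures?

39.19

Checks: |LB| = 30.40 ✓; |BK| = 22.70 ✓.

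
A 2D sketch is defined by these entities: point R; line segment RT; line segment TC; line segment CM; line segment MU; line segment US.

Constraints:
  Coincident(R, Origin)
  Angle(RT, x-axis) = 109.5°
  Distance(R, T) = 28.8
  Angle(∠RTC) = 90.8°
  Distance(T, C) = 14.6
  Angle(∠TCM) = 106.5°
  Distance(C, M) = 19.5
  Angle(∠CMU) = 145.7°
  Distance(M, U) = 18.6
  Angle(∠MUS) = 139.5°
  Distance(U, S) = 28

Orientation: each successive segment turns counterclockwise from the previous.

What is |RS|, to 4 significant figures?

24.06

R is at the origin; RT runs at 109.5° with length 28.8, so T = (-9.614, 27.15). ∠RTC = 90.8° gives TC at -161.3° from the x-axis; with |TC| = 14.6, C = (-23.44, 22.47). ∠TCM = 106.5° gives CM at -87.80° from the x-axis; with |CM| = 19.5, M = (-22.69, 2.981). ∠CMU = 145.7° gives MU at -53.50° from the x-axis; with |MU| = 18.6, U = (-11.63, -11.97). ∠MUS = 139.5° gives US at -13.00° from the x-axis; with |US| = 28.0, S = (15.65, -18.27). Then |RS| = |S − R| = 24.06.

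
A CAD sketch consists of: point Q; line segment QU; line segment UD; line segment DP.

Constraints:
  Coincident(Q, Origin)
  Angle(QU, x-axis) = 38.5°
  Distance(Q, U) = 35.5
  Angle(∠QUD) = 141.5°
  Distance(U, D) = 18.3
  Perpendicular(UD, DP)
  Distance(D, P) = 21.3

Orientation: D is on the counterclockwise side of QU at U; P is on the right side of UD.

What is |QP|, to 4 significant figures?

63.30

Q is at the origin; QU runs at 38.5° with length 35.5, so U = 35.5·(cos 38.5°, sin 38.5°) = (27.78, 22.10). ∠QUD = 141.5°, so UD runs at 38.5° + (180° − 141.5°) = 77.00° from the x-axis; with |UD| = 18.3, D = U + 18.3·(cos 77.00°, sin 77.00°) = (31.90, 39.93). The perpendicularity gives DP at right angles to UD; with |DP| = 21.3 on the right of UD, P = D + 21.3·(0.9744, -0.2250) = (52.65, 35.14). Then |QP| = |P − Q| = 63.30.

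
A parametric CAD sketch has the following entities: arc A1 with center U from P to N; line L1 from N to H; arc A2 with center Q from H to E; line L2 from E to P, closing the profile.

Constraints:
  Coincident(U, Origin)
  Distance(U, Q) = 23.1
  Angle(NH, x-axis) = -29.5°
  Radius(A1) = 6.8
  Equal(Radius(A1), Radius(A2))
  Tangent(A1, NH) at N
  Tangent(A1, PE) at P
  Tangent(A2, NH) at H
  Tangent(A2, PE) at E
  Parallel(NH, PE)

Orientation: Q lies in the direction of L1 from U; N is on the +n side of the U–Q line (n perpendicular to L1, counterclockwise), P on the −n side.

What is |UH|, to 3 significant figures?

24.1

Tangency of A1 to both parallel lines with radius 6.8 puts N and P at U ± 6.8·n: N = (3.35, 5.92), P = (-3.35, -5.92). Equal radii place H and E the same way about Q: H = Q + 6.8·n = (23.5, -5.46), E = Q − 6.8·n = (16.8, -17.3). Then |UH| = |H − U| = 24.1.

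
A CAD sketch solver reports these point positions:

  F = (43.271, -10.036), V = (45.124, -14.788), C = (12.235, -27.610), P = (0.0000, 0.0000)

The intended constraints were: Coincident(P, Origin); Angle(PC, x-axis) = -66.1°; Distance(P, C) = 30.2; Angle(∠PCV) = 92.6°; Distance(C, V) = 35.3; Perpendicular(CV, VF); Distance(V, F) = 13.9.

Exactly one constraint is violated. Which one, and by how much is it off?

Distance(V, F) = 13.9 — off by 8.80.

P = (0.00, 0.00) ✓; PC at -66.10° ✓; |PC| = 30.20 ✓; ∠PCV = 92.60° ✓; |CV| = 35.30 ✓; ∠(CV, VF) = 90.00° ✓; |VF| = 5.101 ✗.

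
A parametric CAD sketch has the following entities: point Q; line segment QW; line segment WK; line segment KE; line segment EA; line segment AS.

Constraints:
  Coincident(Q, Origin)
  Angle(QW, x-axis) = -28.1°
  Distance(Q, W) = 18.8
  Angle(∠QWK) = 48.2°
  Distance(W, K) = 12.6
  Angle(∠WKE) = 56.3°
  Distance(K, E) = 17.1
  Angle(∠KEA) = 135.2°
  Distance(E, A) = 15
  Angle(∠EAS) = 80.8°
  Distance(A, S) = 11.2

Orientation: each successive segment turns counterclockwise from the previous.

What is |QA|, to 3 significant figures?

24.3

∠WKE = 56.3° gives KE at -133° from the x-axis; with |KE| = 17.1, E = (2.03, -9.20). ∠KEA = 135.2° gives EA at -87.8° from the x-axis; with |EA| = 15.0, A = (2.60, -24.2). Then |QA| = |A − Q| = 24.3.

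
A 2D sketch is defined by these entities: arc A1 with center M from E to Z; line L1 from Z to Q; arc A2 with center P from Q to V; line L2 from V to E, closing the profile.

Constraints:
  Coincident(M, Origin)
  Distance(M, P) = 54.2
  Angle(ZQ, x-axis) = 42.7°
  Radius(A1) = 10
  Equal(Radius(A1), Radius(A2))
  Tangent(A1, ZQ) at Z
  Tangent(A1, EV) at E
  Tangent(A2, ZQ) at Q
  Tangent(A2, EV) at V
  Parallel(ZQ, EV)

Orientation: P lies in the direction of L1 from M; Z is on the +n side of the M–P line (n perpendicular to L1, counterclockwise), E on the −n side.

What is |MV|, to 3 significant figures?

55.1

The slot axis is L1's direction at 42.7°, so u = (cos 42.7°, sin 42.7°) = (0.735, 0.678) and n = (−sin 42.7°, cos 42.7°) = (-0.678, 0.735). M is at the origin and P lies 54.2 along u from M, so P = 54.2·u = (39.8, 36.8). Tangency of A1 to both parallel lines with radius 10.0 puts Z and E at M ± 10.0·n: Z = (-6.78, 7.35), E = (6.78, -7.35). Equal radii place Q and V the same way about P: Q = P + 10.0·n = (33.1, 44.1), V = P − 10.0·n = (46.6, 29.4). Then |MV| = |V − M| = 55.1.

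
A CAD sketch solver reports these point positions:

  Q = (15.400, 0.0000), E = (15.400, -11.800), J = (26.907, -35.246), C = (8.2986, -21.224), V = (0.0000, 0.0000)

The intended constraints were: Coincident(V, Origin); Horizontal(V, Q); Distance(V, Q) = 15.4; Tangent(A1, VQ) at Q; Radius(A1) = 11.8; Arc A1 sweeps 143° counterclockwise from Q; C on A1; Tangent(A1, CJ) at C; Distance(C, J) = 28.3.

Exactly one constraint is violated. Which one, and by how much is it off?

Distance(C, J) = 28.3 — off by 5.00.

V = (0.00, 0.00) ✓; V.y = 0.00, Q.y = 0.00 ✓; |VQ| = 15.40 ✓; ∠(EQ, QV) = 90.00° ✓; |EQ| = 11.80 ✓; bearing(E→C) − bearing(E→Q) = 143.0° ✓; |EC| = 11.80 ✓; ∠(EC, CJ) = 90.00° ✓; |CJ| = 23.30 ✗.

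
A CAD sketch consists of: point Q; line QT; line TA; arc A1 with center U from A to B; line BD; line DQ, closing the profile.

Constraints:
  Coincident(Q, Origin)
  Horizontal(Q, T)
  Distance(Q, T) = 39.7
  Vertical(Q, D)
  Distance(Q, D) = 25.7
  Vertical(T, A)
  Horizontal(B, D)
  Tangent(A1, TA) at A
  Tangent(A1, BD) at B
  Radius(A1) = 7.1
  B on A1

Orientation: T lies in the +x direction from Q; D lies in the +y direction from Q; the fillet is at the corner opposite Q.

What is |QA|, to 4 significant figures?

43.84

The virtual corner opposite Q is at (39.70, 25.70). Tangency of A1 to TA means the radius UA is perpendicular to TA and tangency of A1 to BD means the radius UB is perpendicular to BD, with radius 7.1, so the center U sits 7.1 in from both sides at U = (32.60, 18.60). That places the tangent points at A = (39.70, 18.60) on TA and B = (32.60, 25.70) on BD. Then |QA| = |A − Q| = 43.84.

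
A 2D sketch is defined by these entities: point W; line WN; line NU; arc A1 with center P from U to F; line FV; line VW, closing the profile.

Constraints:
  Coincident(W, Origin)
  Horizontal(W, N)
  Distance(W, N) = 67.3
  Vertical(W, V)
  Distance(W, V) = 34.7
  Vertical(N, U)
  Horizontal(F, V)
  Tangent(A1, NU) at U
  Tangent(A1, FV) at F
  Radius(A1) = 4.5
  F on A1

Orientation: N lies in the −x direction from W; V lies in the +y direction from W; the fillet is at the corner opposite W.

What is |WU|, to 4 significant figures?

73.77

W is at the origin; WN is horizontal with |WN| = 67.3 and N on the −x side, so N = (-67.30, 0.000). WV is vertical with |WV| = 34.7 and V on the +y side, so V = (0.000, 34.70). The virtual corner opposite W is at (-67.30, 34.70). A1 meets NU tangentially, so PU is at right angles to NU and A1 meets FV tangentially, so PF is at right angles to FV, with radius 4.5, so the center P sits 4.5 in from both sides at P = (-62.80, 30.20). That places the tangent points at U = (-67.30, 30.20) on NU and F = (-62.80, 34.70) on FV. Then |WU| = |U − W| = 73.77.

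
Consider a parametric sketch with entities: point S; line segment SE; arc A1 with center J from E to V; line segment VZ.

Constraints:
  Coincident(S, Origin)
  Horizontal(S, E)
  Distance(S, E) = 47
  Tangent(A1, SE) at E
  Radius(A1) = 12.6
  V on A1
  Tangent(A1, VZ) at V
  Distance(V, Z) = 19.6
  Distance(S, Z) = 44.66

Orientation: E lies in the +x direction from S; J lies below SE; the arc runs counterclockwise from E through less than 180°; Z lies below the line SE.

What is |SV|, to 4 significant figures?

36.26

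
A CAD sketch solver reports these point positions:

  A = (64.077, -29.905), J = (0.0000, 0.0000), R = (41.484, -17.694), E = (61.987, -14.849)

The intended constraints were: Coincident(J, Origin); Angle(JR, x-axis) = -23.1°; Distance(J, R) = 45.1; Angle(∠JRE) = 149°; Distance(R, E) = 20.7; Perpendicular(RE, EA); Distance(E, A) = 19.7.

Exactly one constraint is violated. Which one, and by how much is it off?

Distance(E, A) = 19.7 — off by 4.50.

J = (0.00, 0.00) ✓; JR at -23.10° ✓; |JR| = 45.10 ✓; ∠JRE = 149.0° ✓; |RE| = 20.70 ✓; ∠(RE, EA) = 90.00° ✓; |EA| = 15.20 ✗.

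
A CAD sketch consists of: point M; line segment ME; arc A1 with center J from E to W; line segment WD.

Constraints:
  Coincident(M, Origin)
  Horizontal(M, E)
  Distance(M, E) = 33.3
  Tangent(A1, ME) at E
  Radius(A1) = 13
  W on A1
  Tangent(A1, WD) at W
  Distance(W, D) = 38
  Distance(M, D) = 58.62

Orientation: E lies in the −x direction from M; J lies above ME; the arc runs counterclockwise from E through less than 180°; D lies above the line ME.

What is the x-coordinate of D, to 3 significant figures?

-26.1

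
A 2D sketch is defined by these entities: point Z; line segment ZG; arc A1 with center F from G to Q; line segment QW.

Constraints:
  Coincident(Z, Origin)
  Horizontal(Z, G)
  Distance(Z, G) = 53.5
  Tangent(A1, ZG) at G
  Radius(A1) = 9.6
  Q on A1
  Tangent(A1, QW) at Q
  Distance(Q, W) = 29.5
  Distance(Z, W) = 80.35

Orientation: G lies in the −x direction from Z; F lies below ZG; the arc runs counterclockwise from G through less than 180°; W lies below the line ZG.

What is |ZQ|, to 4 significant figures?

62.79

Z is at the origin; ZG is horizontal with |ZG| = 53.5 and G on the −x side, so G = (-53.50, 0.000). Since A1 is tangent to ZG there, FG ⟂ ZG, so F = G + (0, -9.6) = (-53.50, -9.600). Since FQ ⟂ QW (tangency), |FW| = √(9.6² + 29.5²) = 31.02 regardless of where Q sits on A1. So W lies on both circle(Z, 80.35) and circle(F, 31.02); the below-ZG intersection is W = (-72.89, -33.82). Q is the foot of the tangent from W: Q = (-62.48, -6.215).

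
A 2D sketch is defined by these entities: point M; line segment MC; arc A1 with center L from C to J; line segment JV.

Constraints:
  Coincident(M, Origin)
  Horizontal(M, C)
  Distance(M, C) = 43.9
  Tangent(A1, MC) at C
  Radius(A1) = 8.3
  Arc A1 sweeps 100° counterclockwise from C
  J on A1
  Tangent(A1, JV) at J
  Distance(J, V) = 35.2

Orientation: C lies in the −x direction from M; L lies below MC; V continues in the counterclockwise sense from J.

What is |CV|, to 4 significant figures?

44.45

M is at the origin; M and C share the same y with |MC| = 43.9 and C on the −x side, so C = (-43.90, 0.000). Tangency of A1 to MC means the radius LC is perpendicular to MC, so L = C + (0, -8.3) = (-43.90, -8.300). On A1, C sits at bearing 90° from L; a 100° counterclockwise sweep puts J at bearing 190°, so J = L + 8.3·(cos 190°, sin 190°) = (-52.07, -9.741). Tangency of A1 to JV means the radius LJ is perpendicular to JV, so JV runs along (−sin 190°, cos 190°); with |JV| = 35.2, V = (-45.96, -44.41). Then |CV| = |V − C| = 44.45.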